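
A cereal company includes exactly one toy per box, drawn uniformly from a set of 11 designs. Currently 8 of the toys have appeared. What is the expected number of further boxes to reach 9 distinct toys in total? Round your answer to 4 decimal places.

3.6667

The wait to go from k to k+1 distinct toys is geometric with mean 11/(11-k).
Only the k = 8 term is needed: E = 11/3 = 3.66667.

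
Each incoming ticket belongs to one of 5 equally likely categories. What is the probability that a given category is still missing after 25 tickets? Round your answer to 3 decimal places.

0.004

Each ticket misses the fixed category with probability (5-1)/5 = 4/5, independently.
P(still missing after 25) = (4/5)^25 = 0.0038.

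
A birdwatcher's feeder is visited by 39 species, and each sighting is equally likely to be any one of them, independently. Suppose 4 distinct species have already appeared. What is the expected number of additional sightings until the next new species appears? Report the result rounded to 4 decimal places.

1.1143

Each sighting yields a new species with probability (39-4)/39 = 35/39, so the wait is geometric with mean 39/35.
E = 39/35 = 1.11429.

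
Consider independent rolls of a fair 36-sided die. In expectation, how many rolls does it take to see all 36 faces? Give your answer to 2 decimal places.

150.28

After k distinct faces have appeared, the next roll gives a new one with probability (36-k)/36, so the expected wait for the (k+1)-th is 36/(36-k).
E[T] = 36/36 + 36/35 + 36/34 + ... + 36/2 + 36/1 = 36·H_{36}.
H_{36} = 4.175, so E[T] = 150.284.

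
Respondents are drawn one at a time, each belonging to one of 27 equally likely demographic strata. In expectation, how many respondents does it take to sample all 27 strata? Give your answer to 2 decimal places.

105.07

Split into phases: going from k distinct to k+1 distinct takes on average 27/(27-k) respondents.
E[T] = 27/27 + 27/26 + 27/25 + ... + 27/2 + 27/1 = 27·H_{27}.
H_{27} = 3.891, so E[T] = 105.069.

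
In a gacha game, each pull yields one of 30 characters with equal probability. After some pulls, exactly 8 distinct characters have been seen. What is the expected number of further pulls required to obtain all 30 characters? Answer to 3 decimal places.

The wait to go from k to k+1 distinct characters is geometric with mean 30/(30-k).
Sum over k = 8,...,29: E = 30/22 + 30/21 + 30/20 + ... + 30/2 + 30/1 = 110.7244.

110.724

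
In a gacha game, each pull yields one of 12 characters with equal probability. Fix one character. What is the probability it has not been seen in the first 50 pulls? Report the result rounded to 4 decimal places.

0.0129

Each pull misses the fixed character with probability (12-1)/12 = 11/12, independently.
P(still missing after 50) = (11/12)^50 = 0.01290.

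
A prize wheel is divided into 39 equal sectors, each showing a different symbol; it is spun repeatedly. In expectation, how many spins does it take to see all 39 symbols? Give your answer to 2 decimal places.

After k distinct symbols have appeared, the next spin gives a new one with probability (39-k)/39, so the expected wait for the (k+1)-th is 39/(39-k).
E[T] = 39/39 + 39/38 + 39/37 + ... + 39/2 + 39/1 = 39·H_{39}.
H_{39} = 4.254, so E[T] = 165.888.

165.89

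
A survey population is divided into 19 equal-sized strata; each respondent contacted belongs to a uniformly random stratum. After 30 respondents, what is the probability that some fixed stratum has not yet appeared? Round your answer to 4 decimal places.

On each respondent the fixed stratum fails to appear with probability 18/19.
P(still missing after 30) = (18/19)^30 = 0.19750.

0.1975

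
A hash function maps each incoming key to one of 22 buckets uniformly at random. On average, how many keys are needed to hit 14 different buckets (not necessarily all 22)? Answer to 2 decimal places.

Going from k to k+1 distinct takes a geometric number of keys with mean 22/(22-k).
Sum over k = 0,...,13: E = 22/22 + 22/21 + 22/20 + ... + 22/10 + 22/9 = 21.405.

21.41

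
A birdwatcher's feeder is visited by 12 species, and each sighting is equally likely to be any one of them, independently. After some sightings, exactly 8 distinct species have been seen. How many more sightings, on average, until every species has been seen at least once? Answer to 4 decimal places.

The wait to go from k to k+1 distinct species is geometric with mean 12/(12-k).
Sum over k = 8,...,11: E = 12/4 + 12/3 + 12/2 + 12/1 = 25.00000.

25.0000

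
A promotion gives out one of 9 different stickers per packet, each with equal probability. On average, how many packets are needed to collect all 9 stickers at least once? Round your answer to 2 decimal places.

25.46

The wait to go from k to k+1 distinct stickers is geometric with mean 9/(9-k).
E[T] = 9/9 + 9/8 + 9/7 + ... + 9/2 + 9/1 = 9·H_{9}.
H_{9} = 2.829, so E[T] = 25.461.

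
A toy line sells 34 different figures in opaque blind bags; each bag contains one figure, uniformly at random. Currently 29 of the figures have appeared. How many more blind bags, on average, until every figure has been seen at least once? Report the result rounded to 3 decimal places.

With k distinct figures already seen, the next new one takes an expected 34/(34-k) blind bags.
Sum over k = 29,...,33: E = 34/5 + 34/4 + 34/3 + 34/2 + 34/1 = 77.6333.

77.633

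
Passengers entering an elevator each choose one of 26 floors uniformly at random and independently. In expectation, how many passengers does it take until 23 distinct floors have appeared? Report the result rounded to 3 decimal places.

52.548

With k distinct floors already seen, the next new one arrives after an expected 26/(26-k) passengers.
Sum over k = 0,...,22: E = 26/26 + 26/25 + 26/24 + ... + 26/5 + 26/4 = 52.5482.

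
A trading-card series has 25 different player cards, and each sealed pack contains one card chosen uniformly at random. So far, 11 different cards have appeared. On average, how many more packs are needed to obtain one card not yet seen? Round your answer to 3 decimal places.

The number of packs until the next new card is geometric with success probability 14/25, so its mean is 25/14.
E = 25/14 = 1.7857.

1.786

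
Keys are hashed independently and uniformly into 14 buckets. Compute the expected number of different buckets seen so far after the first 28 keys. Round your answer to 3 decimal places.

For each bucket, P(seen in 28 keys) = 1 - (13/14)^28 = 0.8744.
By linearity of expectation, E[distinct seen] = 14·(1 - (13/14)^28) = 12.2423.

12.242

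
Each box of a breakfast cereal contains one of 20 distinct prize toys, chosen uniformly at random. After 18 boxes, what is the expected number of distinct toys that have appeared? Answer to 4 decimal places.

12.0557

For each toy, P(seen in 18 boxes) = 1 - (19/20)^18 = 0.60279.
By linearity of expectation, E[distinct seen] = 20·(1 - (19/20)^18) = 12.05571.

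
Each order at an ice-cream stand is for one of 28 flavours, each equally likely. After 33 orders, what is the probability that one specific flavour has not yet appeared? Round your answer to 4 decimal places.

0.3012

Each order misses the fixed flavour with probability (28-1)/28 = 27/28, independently.
P(still missing after 33) = (27/28)^33 = 0.30115.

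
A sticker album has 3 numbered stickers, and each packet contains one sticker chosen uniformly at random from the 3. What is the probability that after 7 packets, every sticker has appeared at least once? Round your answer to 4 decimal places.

Let A_i be the event that sticker i is missing after 7 packets. By inclusion–exclusion on the A_i,
P(all seen) = Σ_{j=0}^{3} (-1)^j C(3,j)((3-j)/3)^7
= 1.00000 - 0.17558 + 0.00137 - 0.00000
= 0.82579.

0.8258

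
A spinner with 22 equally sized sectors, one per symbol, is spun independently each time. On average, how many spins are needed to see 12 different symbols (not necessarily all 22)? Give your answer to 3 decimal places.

16.761

With k distinct symbols already seen, the next new one arrives after an expected 22/(22-k) spins.
Sum over k = 0,...,11: E = 22/22 + 22/21 + 22/20 + ... + 22/12 + 22/11 = 16.7606.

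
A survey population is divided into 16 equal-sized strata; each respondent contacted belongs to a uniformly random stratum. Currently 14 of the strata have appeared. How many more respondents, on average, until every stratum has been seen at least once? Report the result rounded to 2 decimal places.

24.00

From k distinct to k+1 distinct takes on average 16/(16-k) respondents.
Sum over k = 14,...,15: E = 16/2 + 16/1 = 24.000.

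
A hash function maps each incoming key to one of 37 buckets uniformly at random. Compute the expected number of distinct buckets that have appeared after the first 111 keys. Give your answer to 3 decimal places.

35.232

For each bucket, P(seen in 111 keys) = 1 - (36/37)^111 = 0.9522.
By linearity of expectation, E[distinct seen] = 37·(1 - (36/37)^111) = 35.2324.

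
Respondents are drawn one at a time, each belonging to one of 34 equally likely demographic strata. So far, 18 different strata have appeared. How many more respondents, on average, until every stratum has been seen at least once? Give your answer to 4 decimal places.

From k distinct to k+1 distinct takes on average 34/(34-k) respondents.
Sum over k = 18,...,33: E = 34/16 + 34/15 + 34/14 + ... + 34/2 + 34/1 = 114.94479.

114.9448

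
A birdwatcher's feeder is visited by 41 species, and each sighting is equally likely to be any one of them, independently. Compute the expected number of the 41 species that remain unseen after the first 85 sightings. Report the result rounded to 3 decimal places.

For each species, P(unseen after 85) = (40/41)^85 = 0.1226.
By linearity of expectation, E[unseen] = 41·(40/41)^85 = 5.0264.

5.026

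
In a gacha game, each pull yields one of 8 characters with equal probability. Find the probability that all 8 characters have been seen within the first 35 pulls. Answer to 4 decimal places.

0.9265

By inclusion–exclusion over which characters are missing,
P(all seen) = Σ_{j=0}^{8} (-1)^j C(8,j)((8-j)/8)^35
= 1.00000 - 0.07471 + 0.00119 - 0.00000 + 0.00000 - 0.00000 + 0.00000 - 0.00000 + 0.00000
= 0.92647.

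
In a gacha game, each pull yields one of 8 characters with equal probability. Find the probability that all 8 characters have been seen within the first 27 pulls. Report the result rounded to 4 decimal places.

By inclusion–exclusion over which characters are missing,
P(all seen) = Σ_{j=0}^{8} (-1)^j C(8,j)((8-j)/8)^27
= 1.00000 - 0.21742 + 0.01185 - 0.00017 + 0.00000 - 0.00000 + 0.00000 - 0.00000 + 0.00000
= 0.79426.

0.7943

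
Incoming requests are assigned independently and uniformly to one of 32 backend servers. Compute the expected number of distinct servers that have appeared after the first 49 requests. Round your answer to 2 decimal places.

25.25

For each server, P(seen in 49 requests) = 1 - (31/32)^49 = 0.789.
By linearity of expectation, E[distinct seen] = 32·(1 - (31/32)^49) = 25.247.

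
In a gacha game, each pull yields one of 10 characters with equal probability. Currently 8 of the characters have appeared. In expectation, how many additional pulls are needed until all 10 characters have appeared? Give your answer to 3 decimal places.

With k distinct characters already seen, the next new one takes an expected 10/(10-k) pulls.
Sum over k = 8,...,9: E = 10/2 + 10/1 = 15.0000.

15.000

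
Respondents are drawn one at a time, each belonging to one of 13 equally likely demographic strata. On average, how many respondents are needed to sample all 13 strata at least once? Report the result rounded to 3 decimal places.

The wait to go from k to k+1 distinct strata is geometric with mean 13/(13-k).
E[T] = 13/13 + 13/12 + 13/11 + ... + 13/2 + 13/1 = 13·H_{13}.
H_{13} = 3.1801, so E[T] = 41.3417.

41.342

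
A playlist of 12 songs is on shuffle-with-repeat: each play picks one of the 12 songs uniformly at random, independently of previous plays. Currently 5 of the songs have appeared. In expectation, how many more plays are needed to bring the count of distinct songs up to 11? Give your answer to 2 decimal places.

19.11

With k distinct songs already seen, the next new one takes an expected 12/(12-k) plays.
Sum over k = 5,...,10: E = 12/7 + 12/6 + 12/5 + 12/4 + 12/3 + 12/2 = 19.114.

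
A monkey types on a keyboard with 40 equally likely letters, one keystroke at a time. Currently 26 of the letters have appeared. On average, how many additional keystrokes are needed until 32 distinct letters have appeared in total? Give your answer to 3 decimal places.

21.348

With k distinct letters already seen, the next new one takes an expected 40/(40-k) keystrokes.
Sum over k = 26,...,31: E = 40/14 + 40/13 + 40/12 + 40/11 + 40/10 + 40/9 = 21.3482.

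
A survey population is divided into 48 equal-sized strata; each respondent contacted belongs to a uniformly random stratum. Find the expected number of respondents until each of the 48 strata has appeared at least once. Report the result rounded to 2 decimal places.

After k distinct strata have appeared, the next respondent gives a new one with probability (48-k)/48, so the expected wait for the (k+1)-th is 48/(48-k).
E[T] = 48/48 + 48/47 + 48/46 + ... + 48/2 + 48/1 = 48·H_{48}.
H_{48} = 4.459, so E[T] = 214.022.

214.02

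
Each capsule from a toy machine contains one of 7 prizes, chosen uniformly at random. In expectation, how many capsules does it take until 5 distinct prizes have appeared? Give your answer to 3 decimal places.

7.650

With k distinct prizes already seen, the next new one arrives after an expected 7/(7-k) capsules.
Sum over k = 0,...,4: E = 7/7 + 7/6 + 7/5 + 7/4 + 7/3 = 7.6500.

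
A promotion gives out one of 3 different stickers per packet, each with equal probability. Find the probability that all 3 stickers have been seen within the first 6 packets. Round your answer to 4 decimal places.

Let A_i be the event that sticker i is missing after 6 packets. By inclusion–exclusion on the A_i,
P(all seen) = Σ_{j=0}^{3} (-1)^j C(3,j)((3-j)/3)^6
= 1.00000 - 0.26337 + 0.00412 - 0.00000
= 0.74074.

0.7407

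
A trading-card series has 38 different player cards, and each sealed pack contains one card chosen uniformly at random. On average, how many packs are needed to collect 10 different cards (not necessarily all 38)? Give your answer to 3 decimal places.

With k distinct cards already seen, the next new one arrives after an expected 38/(38-k) packs.
Sum over k = 0,...,9: E = 38/38 + 38/37 + 38/36 + ... + 38/30 + 38/29 = 11.4278.

11.428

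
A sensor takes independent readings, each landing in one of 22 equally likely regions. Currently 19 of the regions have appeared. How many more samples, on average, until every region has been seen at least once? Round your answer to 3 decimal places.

From k distinct to k+1 distinct takes on average 22/(22-k) samples.
Sum over k = 19,...,21: E = 22/3 + 22/2 + 22/1 = 40.3333.

40.333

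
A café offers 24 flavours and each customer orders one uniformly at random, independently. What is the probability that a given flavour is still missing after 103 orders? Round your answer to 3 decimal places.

0.012

Each order misses the fixed flavour with probability (24-1)/24 = 23/24, independently.
P(still missing after 103) = (23/24)^103 = 0.0125.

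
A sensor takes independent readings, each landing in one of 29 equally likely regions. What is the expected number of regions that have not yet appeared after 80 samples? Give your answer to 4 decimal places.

For each region, P(unseen after 80) = (28/29)^80 = 0.06037.
By linearity of expectation, E[unseen] = 29·(28/29)^80 = 1.75066.

1.7507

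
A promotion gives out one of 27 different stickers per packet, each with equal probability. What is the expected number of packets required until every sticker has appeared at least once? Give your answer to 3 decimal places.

The wait to go from k to k+1 distinct stickers is geometric with mean 27/(27-k).
E[T] = 27/27 + 27/26 + 27/25 + ... + 27/2 + 27/1 = 27·H_{27}.
H_{27} = 3.8915, so E[T] = 105.0693.

105.069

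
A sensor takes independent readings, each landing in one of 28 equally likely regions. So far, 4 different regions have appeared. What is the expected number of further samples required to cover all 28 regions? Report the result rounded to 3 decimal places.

105.727

The wait to go from k to k+1 distinct regions is geometric with mean 28/(28-k).
Sum over k = 4,...,27: E = 28/24 + 28/23 + 28/22 + ... + 28/2 + 28/1 = 105.7268.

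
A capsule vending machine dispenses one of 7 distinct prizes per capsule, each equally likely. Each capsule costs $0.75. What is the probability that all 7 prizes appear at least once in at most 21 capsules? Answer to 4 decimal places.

0.7427

By inclusion–exclusion over which prizes are missing,
P(all seen) = Σ_{j=0}^{7} (-1)^j C(7,j)((7-j)/7)^21
= 1.00000 - 0.27493 + 0.01793 - 0.00028 + 0.00000 - 0.00000 + 0.00000 - 0.00000
= 0.74273.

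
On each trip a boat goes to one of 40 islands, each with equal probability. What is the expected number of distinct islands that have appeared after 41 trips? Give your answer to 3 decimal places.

25.834

For each island, P(seen in 41 trips) = 1 - (39/40)^41 = 0.6458.
By linearity of expectation, E[distinct seen] = 40·(1 - (39/40)^41) = 25.8339.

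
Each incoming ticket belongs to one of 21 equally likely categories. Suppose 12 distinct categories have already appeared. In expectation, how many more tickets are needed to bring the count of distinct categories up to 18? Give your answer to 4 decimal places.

20.9083

With k distinct categories already seen, the next new one takes an expected 21/(21-k) tickets.
Sum over k = 12,...,17: E = 21/9 + 21/8 + 21/7 + 21/6 + 21/5 + 21/4 = 20.90833.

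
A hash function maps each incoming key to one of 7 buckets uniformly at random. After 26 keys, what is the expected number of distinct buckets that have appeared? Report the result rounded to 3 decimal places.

6.873

For each bucket, P(seen in 26 keys) = 1 - (6/7)^26 = 0.9818.
By linearity of expectation, E[distinct seen] = 7·(1 - (6/7)^26) = 6.8728.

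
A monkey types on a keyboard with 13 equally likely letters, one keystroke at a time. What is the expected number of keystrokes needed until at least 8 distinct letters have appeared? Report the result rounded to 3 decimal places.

With k distinct letters already seen, the next new one arrives after an expected 13/(13-k) keystrokes.
Sum over k = 0,...,7: E = 13/13 + 13/12 + 13/11 + ... + 13/7 + 13/6 = 11.6584.

11.658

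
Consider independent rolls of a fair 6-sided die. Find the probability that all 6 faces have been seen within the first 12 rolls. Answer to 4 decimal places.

By inclusion–exclusion over which faces are missing,
P(all seen) = Σ_{j=0}^{6} (-1)^j C(6,j)((6-j)/6)^12
= 1.00000 - 0.67294 + 0.11561 - 0.00488 + 0.00003 - 0.00000 + 0.00000
= 0.43782.

0.4378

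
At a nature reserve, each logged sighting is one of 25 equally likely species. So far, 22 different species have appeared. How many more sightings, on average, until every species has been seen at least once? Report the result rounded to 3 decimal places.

45.833

From k distinct to k+1 distinct takes on average 25/(25-k) sightings.
Sum over k = 22,...,24: E = 25/3 + 25/2 + 25/1 = 45.8333.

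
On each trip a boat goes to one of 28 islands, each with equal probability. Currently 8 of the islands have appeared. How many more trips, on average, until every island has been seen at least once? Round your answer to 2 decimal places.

With k distinct islands already seen, the next new one takes an expected 28/(28-k) trips.
Sum over k = 8,...,27: E = 28/20 + 28/19 + 28/18 + ... + 28/2 + 28/1 = 100.737.

100.74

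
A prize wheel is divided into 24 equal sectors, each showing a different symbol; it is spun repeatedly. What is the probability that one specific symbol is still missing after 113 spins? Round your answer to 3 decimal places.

0.008

Each spin misses the fixed symbol with probability (24-1)/24 = 23/24, independently.
P(still missing after 113) = (23/24)^113 = 0.0082.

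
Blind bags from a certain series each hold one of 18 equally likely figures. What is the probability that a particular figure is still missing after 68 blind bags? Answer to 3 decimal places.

0.021

On each blind bag the fixed figure fails to appear with probability 17/18.
P(still missing after 68) = (17/18)^68 = 0.0205.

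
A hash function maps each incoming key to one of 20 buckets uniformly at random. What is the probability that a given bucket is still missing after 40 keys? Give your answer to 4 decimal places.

0.1285

Each key misses the fixed bucket with probability (20-1)/20 = 19/20, independently.
P(still missing after 40) = (19/20)^40 = 0.12851.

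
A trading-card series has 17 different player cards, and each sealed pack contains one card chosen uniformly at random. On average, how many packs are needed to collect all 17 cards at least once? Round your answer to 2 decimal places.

The wait to go from k to k+1 distinct cards is geometric with mean 17/(17-k).
E[T] = 17/17 + 17/16 + 17/15 + ... + 17/2 + 17/1 = 17·H_{17}.
H_{17} = 3.440, so E[T] = 58.472.

58.47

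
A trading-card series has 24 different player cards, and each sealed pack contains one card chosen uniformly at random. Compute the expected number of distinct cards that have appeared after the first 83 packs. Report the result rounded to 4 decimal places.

For each card, P(seen in 83 packs) = 1 - (23/24)^83 = 0.97077.
By linearity of expectation, E[distinct seen] = 24·(1 - (23/24)^83) = 23.29840.

23.2984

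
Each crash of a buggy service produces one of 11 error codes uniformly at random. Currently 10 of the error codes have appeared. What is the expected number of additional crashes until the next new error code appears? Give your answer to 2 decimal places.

Each crash yields a new error code with probability (11-10)/11 = 1/11, so the wait is geometric with mean 11/1.
E = 11/1 = 11.000.

11.00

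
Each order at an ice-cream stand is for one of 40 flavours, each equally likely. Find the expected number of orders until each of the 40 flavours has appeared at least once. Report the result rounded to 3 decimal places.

171.142

The wait to go from k to k+1 distinct flavours is geometric with mean 40/(40-k).
E[T] = 40/40 + 40/39 + 40/38 + ... + 40/2 + 40/1 = 40·H_{40}.
H_{40} = 4.2785, so E[T] = 171.1417.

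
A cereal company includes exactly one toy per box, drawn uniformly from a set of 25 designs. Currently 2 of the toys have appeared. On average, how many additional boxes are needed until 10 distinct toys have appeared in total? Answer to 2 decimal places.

10.40

The wait to go from k to k+1 distinct toys is geometric with mean 25/(25-k).
Sum over k = 2,...,9: E = 25/23 + 25/22 + 25/21 + ... + 25/17 + 25/16 = 10.402.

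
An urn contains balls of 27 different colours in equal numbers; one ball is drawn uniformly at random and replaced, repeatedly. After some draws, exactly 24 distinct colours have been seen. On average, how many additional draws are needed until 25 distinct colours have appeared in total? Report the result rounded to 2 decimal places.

9.00

From k distinct to k+1 distinct takes on average 27/(27-k) draws.
Only the k = 24 term is needed: E = 27/3 = 9.000.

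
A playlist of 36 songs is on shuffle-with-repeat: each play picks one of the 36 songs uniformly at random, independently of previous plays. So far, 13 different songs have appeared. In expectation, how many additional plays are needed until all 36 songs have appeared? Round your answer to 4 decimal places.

The wait to go from k to k+1 distinct songs is geometric with mean 36/(36-k).
Sum over k = 13,...,35: E = 36/23 + 36/22 + 36/21 + ... + 36/2 + 36/1 = 134.43449.

134.4345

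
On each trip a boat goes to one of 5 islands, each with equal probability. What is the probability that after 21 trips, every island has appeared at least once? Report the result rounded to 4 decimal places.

0.9541

Let A_i be the event that island i is missing after 21 trips. By inclusion–exclusion on the A_i,
P(all seen) = Σ_{j=0}^{5} (-1)^j C(5,j)((5-j)/5)^21
= 1.00000 - 0.04612 + 0.00022 - 0.00000 + 0.00000 - 0.00000
= 0.95410.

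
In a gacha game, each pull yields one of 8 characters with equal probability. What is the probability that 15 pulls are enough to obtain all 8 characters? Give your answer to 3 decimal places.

Let A_i be the event that character i is missing after 15 pulls. By inclusion–exclusion on the A_i,
P(all seen) = Σ_{j=0}^{8} (-1)^j C(8,j)((8-j)/8)^15
= 1.0000 - 1.0795 + 0.3742 - 0.0486 + 0.0021 - 0.0000 + 0.0000 - 0.0000 + 0.0000
= 0.2482.

0.248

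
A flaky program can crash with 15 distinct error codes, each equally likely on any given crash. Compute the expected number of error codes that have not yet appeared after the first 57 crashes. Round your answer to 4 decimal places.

0.2939

For each error code, P(unseen after 57) = (14/15)^57 = 0.01959.
By linearity of expectation, E[unseen] = 15·(14/15)^57 = 0.29389.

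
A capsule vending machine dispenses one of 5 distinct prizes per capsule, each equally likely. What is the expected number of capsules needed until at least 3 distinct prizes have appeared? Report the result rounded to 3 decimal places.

3.917

With k distinct prizes already seen, the next new one arrives after an expected 5/(5-k) capsules.
Sum over k = 0,...,2: E = 5/5 + 5/4 + 5/3 = 3.9167.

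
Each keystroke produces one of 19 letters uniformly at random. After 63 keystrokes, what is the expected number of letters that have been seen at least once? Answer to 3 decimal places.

For each letter, P(seen in 63 keystrokes) = 1 - (18/19)^63 = 0.9668.
By linearity of expectation, E[distinct seen] = 19·(1 - (18/19)^63) = 18.3698.

18.370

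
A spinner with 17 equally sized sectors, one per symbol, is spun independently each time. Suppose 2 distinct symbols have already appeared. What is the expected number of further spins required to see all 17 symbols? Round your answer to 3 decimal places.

56.410

With k distinct symbols already seen, the next new one takes an expected 17/(17-k) spins.
Sum over k = 2,...,16: E = 17/15 + 17/14 + 17/13 + ... + 17/2 + 17/1 = 56.4099.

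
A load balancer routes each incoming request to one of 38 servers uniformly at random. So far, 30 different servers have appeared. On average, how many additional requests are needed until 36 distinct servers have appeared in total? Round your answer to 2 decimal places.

46.28

The wait to go from k to k+1 distinct servers is geometric with mean 38/(38-k).
Sum over k = 30,...,35: E = 38/8 + 38/7 + 38/6 + 38/5 + 38/4 + 38/3 = 46.279.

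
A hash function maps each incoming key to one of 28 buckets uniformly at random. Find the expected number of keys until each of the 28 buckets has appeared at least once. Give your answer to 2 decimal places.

109.96

After k distinct buckets have appeared, the next key gives a new one with probability (28-k)/28, so the expected wait for the (k+1)-th is 28/(28-k).
E[T] = 28/28 + 28/27 + 28/26 + ... + 28/2 + 28/1 = 28·H_{28}.
H_{28} = 3.927, so E[T] = 109.961.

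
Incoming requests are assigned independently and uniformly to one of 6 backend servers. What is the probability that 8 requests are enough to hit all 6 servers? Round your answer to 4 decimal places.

0.1140

Let A_i be the event that server i is missing after 8 requests. By inclusion–exclusion on the A_i,
P(all seen) = Σ_{j=0}^{6} (-1)^j C(6,j)((6-j)/6)^8
= 1.00000 - 1.39541 + 0.58528 - 0.07813 + 0.00229 - 0.00000 + 0.00000
= 0.11403.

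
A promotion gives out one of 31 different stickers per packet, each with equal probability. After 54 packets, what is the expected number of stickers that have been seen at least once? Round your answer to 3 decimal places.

For each sticker, P(seen in 54 packets) = 1 - (30/31)^54 = 0.8298.
By linearity of expectation, E[distinct seen] = 31·(1 - (30/31)^54) = 25.7231.

25.723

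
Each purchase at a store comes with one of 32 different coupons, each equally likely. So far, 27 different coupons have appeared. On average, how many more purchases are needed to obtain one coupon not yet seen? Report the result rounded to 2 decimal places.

Each purchase yields a new coupon with probability (32-27)/32 = 5/32, so the wait is geometric with mean 32/5.
E = 32/5 = 6.400.

6.40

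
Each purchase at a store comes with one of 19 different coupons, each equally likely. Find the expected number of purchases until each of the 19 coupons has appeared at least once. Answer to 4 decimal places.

After k distinct coupons have appeared, the next purchase gives a new one with probability (19-k)/19, so the expected wait for the (k+1)-th is 19/(19-k).
E[T] = 19/19 + 19/18 + 19/17 + ... + 19/2 + 19/1 = 19·H_{19}.
H_{19} = 3.54774, so E[T] = 67.40705.

67.4071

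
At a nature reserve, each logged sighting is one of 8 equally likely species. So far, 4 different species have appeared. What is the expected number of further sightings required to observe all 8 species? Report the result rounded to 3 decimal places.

16.667

With k distinct species already seen, the next new one takes an expected 8/(8-k) sightings.
Sum over k = 4,...,7: E = 8/4 + 8/3 + 8/2 + 8/1 = 16.6667.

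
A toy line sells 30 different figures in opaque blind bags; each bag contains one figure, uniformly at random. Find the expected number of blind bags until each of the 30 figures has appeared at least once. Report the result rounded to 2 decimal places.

After k distinct figures have appeared, the next blind bag gives a new one with probability (30-k)/30, so the expected wait for the (k+1)-th is 30/(30-k).
E[T] = 30/30 + 30/29 + 30/28 + ... + 30/2 + 30/1 = 30·H_{30}.
H_{30} = 3.995, so E[T] = 119.850.

119.85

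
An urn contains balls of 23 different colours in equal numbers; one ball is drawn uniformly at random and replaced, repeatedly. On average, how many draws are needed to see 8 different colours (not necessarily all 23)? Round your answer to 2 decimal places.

Going from k to k+1 distinct takes a geometric number of draws with mean 23/(23-k).
Sum over k = 0,...,7: E = 23/23 + 23/22 + 23/21 + ... + 23/17 + 23/16 = 9.569.

9.57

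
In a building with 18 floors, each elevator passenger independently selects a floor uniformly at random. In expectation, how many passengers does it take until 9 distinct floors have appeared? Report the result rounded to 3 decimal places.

With k distinct floors already seen, the next new one arrives after an expected 18/(18-k) passengers.
Sum over k = 0,...,8: E = 18/18 + 18/17 + 18/16 + ... + 18/11 + 18/10 = 11.9905.

11.991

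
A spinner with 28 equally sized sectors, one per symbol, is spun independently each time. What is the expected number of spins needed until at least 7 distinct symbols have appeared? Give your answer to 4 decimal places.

7.8907

With k distinct symbols already seen, the next new one arrives after an expected 28/(28-k) spins.
Sum over k = 0,...,6: E = 28/28 + 28/27 + 28/26 + ... + 28/23 + 28/22 = 7.89075.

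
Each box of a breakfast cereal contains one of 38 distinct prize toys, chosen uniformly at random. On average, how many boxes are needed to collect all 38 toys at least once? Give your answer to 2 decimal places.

The wait to go from k to k+1 distinct toys is geometric with mean 38/(38-k).
E[T] = 38/38 + 38/37 + 38/36 + ... + 38/2 + 38/1 = 38·H_{38}.
H_{38} = 4.228, so E[T] = 160.660.

160.66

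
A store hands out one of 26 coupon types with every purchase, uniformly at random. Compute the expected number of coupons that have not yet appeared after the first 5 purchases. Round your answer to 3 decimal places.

21.370

For each coupon, P(unseen after 5) = (25/26)^5 = 0.8219.
By linearity of expectation, E[unseen] = 26·(25/26)^5 = 21.3701.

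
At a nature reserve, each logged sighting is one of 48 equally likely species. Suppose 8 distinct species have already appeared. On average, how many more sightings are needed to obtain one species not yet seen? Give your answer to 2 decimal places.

Each sighting yields a new species with probability (48-8)/48 = 40/48, so the wait is geometric with mean 48/40.
E = 48/40 = 1.200.

1.20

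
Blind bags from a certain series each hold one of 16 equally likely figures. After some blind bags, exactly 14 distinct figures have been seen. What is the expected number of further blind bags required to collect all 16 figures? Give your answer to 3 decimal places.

From k distinct to k+1 distinct takes on average 16/(16-k) blind bags.
Sum over k = 14,...,15: E = 16/2 + 16/1 = 24.0000.

24.000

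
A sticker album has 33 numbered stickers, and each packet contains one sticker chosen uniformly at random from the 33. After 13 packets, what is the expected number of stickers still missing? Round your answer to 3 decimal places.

22.120

For each sticker, P(unseen after 13) = (32/33)^13 = 0.6703.
By linearity of expectation, E[unseen] = 33·(32/33)^13 = 22.1199.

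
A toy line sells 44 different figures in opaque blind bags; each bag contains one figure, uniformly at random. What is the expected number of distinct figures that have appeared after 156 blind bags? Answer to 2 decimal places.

42.78

For each figure, P(seen in 156 blind bags) = 1 - (43/44)^156 = 0.972.
By linearity of expectation, E[distinct seen] = 44·(1 - (43/44)^156) = 42.781.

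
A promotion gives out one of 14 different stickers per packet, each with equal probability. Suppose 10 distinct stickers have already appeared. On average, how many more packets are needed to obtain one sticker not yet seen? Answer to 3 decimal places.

The number of packets until the next new sticker is geometric with success probability 4/14, so its mean is 14/4.
E = 14/4 = 3.5000.

3.500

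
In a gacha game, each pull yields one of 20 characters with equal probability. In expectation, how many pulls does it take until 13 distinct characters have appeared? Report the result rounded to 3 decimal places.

20.098

Going from k to k+1 distinct takes a geometric number of pulls with mean 20/(20-k).
Sum over k = 0,...,12: E = 20/20 + 20/19 + 20/18 + ... + 20/9 + 20/8 = 20.0977.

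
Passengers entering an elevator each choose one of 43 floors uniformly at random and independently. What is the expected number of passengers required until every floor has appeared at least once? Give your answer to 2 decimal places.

187.05

After k distinct floors have appeared, the next passenger gives a new one with probability (43-k)/43, so the expected wait for the (k+1)-th is 43/(43-k).
E[T] = 43/43 + 43/42 + 43/41 + ... + 43/2 + 43/1 = 43·H_{43}.
H_{43} = 4.350, so E[T] = 187.050.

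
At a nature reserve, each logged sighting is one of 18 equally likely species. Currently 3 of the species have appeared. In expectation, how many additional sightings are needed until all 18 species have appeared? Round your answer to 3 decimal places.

59.728

From k distinct to k+1 distinct takes on average 18/(18-k) sightings.
Sum over k = 3,...,17: E = 18/15 + 18/14 + 18/13 + ... + 18/2 + 18/1 = 59.7281.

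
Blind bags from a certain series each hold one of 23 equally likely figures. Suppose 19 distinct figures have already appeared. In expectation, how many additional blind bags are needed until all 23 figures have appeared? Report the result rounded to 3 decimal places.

The wait to go from k to k+1 distinct figures is geometric with mean 23/(23-k).
Sum over k = 19,...,22: E = 23/4 + 23/3 + 23/2 + 23/1 = 47.9167.

47.917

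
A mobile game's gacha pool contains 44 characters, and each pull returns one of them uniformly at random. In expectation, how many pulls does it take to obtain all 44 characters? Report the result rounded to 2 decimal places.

The wait to go from k to k+1 distinct characters is geometric with mean 44/(44-k).
E[T] = 44/44 + 44/43 + 44/42 + ... + 44/2 + 44/1 = 44·H_{44}.
H_{44} = 4.373, so E[T] = 192.400.

192.40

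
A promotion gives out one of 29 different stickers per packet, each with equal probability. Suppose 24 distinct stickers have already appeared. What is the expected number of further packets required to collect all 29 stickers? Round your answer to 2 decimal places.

The wait to go from k to k+1 distinct stickers is geometric with mean 29/(29-k).
Sum over k = 24,...,28: E = 29/5 + 29/4 + 29/3 + 29/2 + 29/1 = 66.217.

66.22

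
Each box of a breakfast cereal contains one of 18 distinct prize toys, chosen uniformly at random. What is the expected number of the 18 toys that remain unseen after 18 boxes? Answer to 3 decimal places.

6.434

For each toy, P(unseen after 18) = (17/18)^18 = 0.3574.
By linearity of expectation, E[unseen] = 18·(17/18)^18 = 6.4335.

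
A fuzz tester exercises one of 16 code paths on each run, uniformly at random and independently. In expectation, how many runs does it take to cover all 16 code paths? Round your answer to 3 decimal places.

54.092

The wait to go from k to k+1 distinct code paths is geometric with mean 16/(16-k).
E[T] = 16/16 + 16/15 + 16/14 + ... + 16/2 + 16/1 = 16·H_{16}.
H_{16} = 3.3807, so E[T] = 54.0917.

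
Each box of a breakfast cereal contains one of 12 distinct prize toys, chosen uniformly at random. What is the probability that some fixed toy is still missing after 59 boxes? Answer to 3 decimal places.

0.006

On each box the fixed toy fails to appear with probability 11/12.
P(still missing after 59) = (11/12)^59 = 0.0059.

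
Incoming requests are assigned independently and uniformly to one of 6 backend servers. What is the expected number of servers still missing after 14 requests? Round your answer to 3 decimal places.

For each server, P(unseen after 14) = (5/6)^14 = 0.0779.
By linearity of expectation, E[unseen] = 6·(5/6)^14 = 0.4673.

0.467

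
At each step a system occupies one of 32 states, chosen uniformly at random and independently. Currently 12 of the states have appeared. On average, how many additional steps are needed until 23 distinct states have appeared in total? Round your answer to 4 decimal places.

The wait to go from k to k+1 distinct states is geometric with mean 32/(32-k).
Sum over k = 12,...,22: E = 32/20 + 32/19 + 32/18 + ... + 32/11 + 32/10 = 24.60068.

24.6007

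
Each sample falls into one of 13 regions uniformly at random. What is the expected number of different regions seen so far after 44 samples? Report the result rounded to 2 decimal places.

12.62

For each region, P(seen in 44 samples) = 1 - (12/13)^44 = 0.970.
By linearity of expectation, E[distinct seen] = 13·(1 - (12/13)^44) = 12.616.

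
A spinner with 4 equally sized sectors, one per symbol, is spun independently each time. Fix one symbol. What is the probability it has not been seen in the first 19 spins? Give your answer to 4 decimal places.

Each spin misses the fixed symbol with probability (4-1)/4 = 3/4, independently.
P(still missing after 19) = (3/4)^19 = 0.00423.

0.0042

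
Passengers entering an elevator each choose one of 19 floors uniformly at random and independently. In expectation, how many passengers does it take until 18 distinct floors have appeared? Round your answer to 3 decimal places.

Going from k to k+1 distinct takes a geometric number of passengers with mean 19/(19-k).
Sum over k = 0,...,17: E = 19/19 + 19/18 + 19/17 + ... + 19/3 + 19/2 = 48.4071.

48.407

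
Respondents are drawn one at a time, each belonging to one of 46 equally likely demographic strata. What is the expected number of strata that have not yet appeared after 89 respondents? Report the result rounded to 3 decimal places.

6.505

For each stratum, P(unseen after 89) = (45/46)^89 = 0.1414.
By linearity of expectation, E[unseen] = 46·(45/46)^89 = 6.5047.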